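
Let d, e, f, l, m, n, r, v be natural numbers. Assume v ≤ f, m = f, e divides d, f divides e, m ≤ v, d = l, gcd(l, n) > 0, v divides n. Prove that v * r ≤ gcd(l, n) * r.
From m = f and m ≤ v, f ≤ v. Since v ≤ f, f = v. Because d = l and e divides d, e divides l. Since f divides e, f divides l. Since f = v, v divides l. v divides n, so v divides gcd(l, n). Since gcd(l, n) > 0, v ≤ gcd(l, n). By multiplying by a non-negative, v * r ≤ gcd(l, n) * r.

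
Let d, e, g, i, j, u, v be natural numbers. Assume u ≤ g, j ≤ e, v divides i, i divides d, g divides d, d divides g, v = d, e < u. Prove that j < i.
g divides d and d divides g, thus g = d. v = d and v divides i, therefore d divides i. Since i divides d, d = i. Since g = d, g = i. Because e < u and u ≤ g, e < g. j ≤ e, so j < g. g = i, so j < i.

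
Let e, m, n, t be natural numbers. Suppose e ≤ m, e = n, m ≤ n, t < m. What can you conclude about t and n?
t < n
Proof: e = n and e ≤ m, thus n ≤ m. m ≤ n, so m = n. From t < m, t < n.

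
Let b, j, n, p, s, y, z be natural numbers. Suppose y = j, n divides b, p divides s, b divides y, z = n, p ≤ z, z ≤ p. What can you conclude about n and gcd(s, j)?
n divides gcd(s, j)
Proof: p ≤ z and z ≤ p, hence p = z. Since z = n, p = n. p divides s, so n divides s. Since n divides b and b divides y, n divides y. Since y = j, n divides j. From n divides s, n divides gcd(s, j).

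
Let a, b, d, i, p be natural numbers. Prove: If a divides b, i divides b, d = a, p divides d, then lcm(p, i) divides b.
d = a and p divides d, thus p divides a. Since a divides b, p divides b. Since i divides b, lcm(p, i) divides b.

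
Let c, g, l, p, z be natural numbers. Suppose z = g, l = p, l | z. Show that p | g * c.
From z = g and l | z, l | g. Because l = p, p | g. Then p | g * c.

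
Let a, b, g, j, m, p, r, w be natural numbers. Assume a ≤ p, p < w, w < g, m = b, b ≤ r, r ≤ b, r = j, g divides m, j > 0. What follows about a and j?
a < j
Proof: Since p < w and w < g, p < g. b ≤ r and r ≤ b, hence b = r. Since m = b, m = r. From r = j, m = j. Since g divides m, g divides j. From j > 0, g ≤ j. p < g, so p < j. a ≤ p, so a < j.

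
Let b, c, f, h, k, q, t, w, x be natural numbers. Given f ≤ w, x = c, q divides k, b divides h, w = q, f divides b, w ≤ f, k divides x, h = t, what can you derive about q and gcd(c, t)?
q divides gcd(c, t)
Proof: q divides k and k divides x, so q divides x. Since x = c, q divides c. Since f ≤ w and w ≤ f, f = w. f divides b and b divides h, therefore f divides h. h = t, so f divides t. f = w, so w divides t. Since w = q, q divides t. q divides c, so q divides gcd(c, t).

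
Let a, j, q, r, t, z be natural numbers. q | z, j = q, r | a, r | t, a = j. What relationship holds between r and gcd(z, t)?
r | gcd(z, t)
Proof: a = j and j = q, thus a = q. Since r | a, r | q. q | z, so r | z. Since r | t, r | gcd(z, t).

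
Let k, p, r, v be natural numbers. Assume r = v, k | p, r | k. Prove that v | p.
From r = v and r | k, v | k. k | p, so v | p.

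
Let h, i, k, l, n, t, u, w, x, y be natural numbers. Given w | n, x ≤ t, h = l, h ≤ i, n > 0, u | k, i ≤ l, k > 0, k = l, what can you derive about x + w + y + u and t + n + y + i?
x + w + y + u ≤ t + n + y + i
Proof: From w | n and n > 0, w ≤ n. Since x ≤ t, x + w ≤ t + n. Then x + w + y ≤ t + n + y. h = l and h ≤ i, thus l ≤ i. i ≤ l, so l = i. k = l, so k = i. u | k and k > 0, thus u ≤ k. k = i, so u ≤ i. Since x + w + y ≤ t + n + y, x + w + y + u ≤ t + n + y + i.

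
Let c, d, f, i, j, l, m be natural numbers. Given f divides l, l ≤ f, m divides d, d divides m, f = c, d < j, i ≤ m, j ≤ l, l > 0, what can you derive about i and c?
i < c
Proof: f divides l and l > 0, thus f ≤ l. Since l ≤ f, l = f. Since f = c, l = c. Since m divides d and d divides m, m = d. i ≤ m, so i ≤ d. d < j and j ≤ l, thus d < l. i ≤ d, so i < l. l = c, so i < c.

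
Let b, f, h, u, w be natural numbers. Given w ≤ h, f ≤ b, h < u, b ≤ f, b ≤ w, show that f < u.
Since b ≤ f and f ≤ b, b = f. b ≤ w and w ≤ h, therefore b ≤ h. b = f, so f ≤ h. Since h < u, f < u.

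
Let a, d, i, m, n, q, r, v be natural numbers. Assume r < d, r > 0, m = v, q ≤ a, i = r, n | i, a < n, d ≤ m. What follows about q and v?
q < v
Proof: q ≤ a and a < n, therefore q < n. From i = r and n | i, n | r. Since r > 0, n ≤ r. Since r < d, n < d. d ≤ m, so n < m. Since m = v, n < v. q < n, so q < v.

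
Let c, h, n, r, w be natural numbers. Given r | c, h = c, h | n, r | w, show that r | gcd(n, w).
h = c and h | n, therefore c | n. r | c, so r | n. Since r | w, r | gcd(n, w).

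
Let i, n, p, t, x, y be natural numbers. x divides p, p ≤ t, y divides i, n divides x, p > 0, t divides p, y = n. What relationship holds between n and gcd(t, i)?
n divides gcd(t, i)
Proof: t divides p and p > 0, thus t ≤ p. Since p ≤ t, p = t. Since n divides x and x divides p, n divides p. Since p = t, n divides t. y = n and y divides i, thus n divides i. Since n divides t, n divides gcd(t, i).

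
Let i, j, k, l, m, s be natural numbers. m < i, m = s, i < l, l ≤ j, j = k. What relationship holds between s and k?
s < k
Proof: m < i and i < l, hence m < l. l ≤ j, so m < j. m = s, so s < j. Since j = k, s < k.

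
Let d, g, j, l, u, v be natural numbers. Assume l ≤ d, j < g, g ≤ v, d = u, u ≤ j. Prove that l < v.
From d = u and l ≤ d, l ≤ u. Because u ≤ j, l ≤ j. j < g and g ≤ v, therefore j < v. l ≤ j, so l < v.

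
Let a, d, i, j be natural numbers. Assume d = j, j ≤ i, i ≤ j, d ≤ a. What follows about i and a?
i ≤ a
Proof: j ≤ i and i ≤ j, thus j = i. d = j, so d = i. Because d ≤ a, i ≤ a.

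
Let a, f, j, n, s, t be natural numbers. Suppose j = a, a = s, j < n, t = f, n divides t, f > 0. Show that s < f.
j = a and a = s, therefore j = s. j < n, so s < n. Since t = f and n divides t, n divides f. Since f > 0, n ≤ f. s < n, so s < f.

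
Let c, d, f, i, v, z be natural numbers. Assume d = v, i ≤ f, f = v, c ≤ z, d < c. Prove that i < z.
f = v and i ≤ f, thus i ≤ v. d = v and d < c, thus v < c. Because c ≤ z, v < z. Because i ≤ v, i < z.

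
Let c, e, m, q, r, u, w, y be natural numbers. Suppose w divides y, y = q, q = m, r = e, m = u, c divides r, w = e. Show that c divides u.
y = q and q = m, therefore y = m. Since m = u, y = u. Because r = e and c divides r, c divides e. w = e and w divides y, hence e divides y. c divides e, so c divides y. Since y = u, c divides u.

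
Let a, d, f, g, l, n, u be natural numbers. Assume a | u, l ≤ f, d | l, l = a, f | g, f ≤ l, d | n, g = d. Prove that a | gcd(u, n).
f ≤ l and l ≤ f, thus f = l. Since f | g, l | g. From g = d, l | d. Since d | l, d = l. l = a, so d = a. Since d | n, a | n. a | u, so a | gcd(u, n).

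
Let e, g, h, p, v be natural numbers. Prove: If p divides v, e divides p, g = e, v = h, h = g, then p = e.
h = g and g = e, thus h = e. v = h and p divides v, therefore p divides h. Because h = e, p divides e. Since e divides p, p = e.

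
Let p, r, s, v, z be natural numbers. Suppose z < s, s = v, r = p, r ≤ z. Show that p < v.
r = p and r ≤ z, so p ≤ z. s = v and z < s, therefore z < v. Because p ≤ z, p < v.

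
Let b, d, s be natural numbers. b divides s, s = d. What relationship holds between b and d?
b divides d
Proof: Since s = d and b divides s, by substitution, b divides d.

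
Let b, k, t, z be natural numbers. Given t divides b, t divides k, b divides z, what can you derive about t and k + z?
t divides k + z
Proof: Since t divides b and b divides z, t divides z. t divides k, so t divides k + z.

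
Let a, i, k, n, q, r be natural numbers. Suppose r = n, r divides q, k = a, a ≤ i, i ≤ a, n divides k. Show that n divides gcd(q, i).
From r = n and r divides q, n divides q. From a ≤ i and i ≤ a, a = i. k = a, so k = i. Since n divides k, n divides i. Since n divides q, n divides gcd(q, i).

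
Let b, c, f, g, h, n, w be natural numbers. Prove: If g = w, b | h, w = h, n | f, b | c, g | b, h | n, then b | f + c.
g = w and w = h, therefore g = h. Since g | b, h | b. From b | h, h = b. h | n and n | f, thus h | f. Since h = b, b | f. b | c, so b | f + c.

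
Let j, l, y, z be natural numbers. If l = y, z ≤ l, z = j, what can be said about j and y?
j ≤ y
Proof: z = j and z ≤ l, thus j ≤ l. l = y, so j ≤ y.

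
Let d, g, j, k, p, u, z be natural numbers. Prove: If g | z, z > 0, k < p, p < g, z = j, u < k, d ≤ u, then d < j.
u < k and k < p, hence u < p. p < g, so u < g. Since d ≤ u, d < g. g | z and z > 0, thus g ≤ z. z = j, so g ≤ j. d < g, so d < j.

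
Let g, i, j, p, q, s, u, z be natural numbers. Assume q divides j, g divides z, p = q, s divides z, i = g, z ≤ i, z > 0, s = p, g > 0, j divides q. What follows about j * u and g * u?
j * u ≤ g * u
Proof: s = p and p = q, thus s = q. q divides j and j divides q, hence q = j. From s = q, s = j. i = g and z ≤ i, so z ≤ g. g divides z and z > 0, hence g ≤ z. z ≤ g, so z = g. s divides z, so s divides g. From g > 0, s ≤ g. Since s = j, j ≤ g. By multiplying by a non-negative, j * u ≤ g * u.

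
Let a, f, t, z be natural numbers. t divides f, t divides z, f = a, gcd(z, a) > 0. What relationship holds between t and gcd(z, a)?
t ≤ gcd(z, a)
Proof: f = a and t divides f, so t divides a. t divides z, so t divides gcd(z, a). Since gcd(z, a) > 0, t ≤ gcd(z, a).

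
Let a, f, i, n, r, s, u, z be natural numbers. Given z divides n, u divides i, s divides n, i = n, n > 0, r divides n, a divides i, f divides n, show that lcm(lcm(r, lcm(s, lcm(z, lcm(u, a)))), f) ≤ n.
u divides i and a divides i, therefore lcm(u, a) divides i. Because i = n, lcm(u, a) divides n. Since z divides n, lcm(z, lcm(u, a)) divides n. s divides n, so lcm(s, lcm(z, lcm(u, a))) divides n. r divides n, so lcm(r, lcm(s, lcm(z, lcm(u, a)))) divides n. Since f divides n, lcm(lcm(r, lcm(s, lcm(z, lcm(u, a)))), f) divides n. n > 0, so lcm(lcm(r, lcm(s, lcm(z, lcm(u, a)))), f) ≤ n.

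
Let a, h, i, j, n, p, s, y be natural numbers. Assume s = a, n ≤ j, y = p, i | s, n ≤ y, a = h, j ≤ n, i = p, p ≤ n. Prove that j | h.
y = p and n ≤ y, therefore n ≤ p. Since p ≤ n, p = n. Because n ≤ j and j ≤ n, n = j. Since p = n, p = j. i = p and i | s, so p | s. Since s = a, p | a. Since a = h, p | h. p = j, so j | h.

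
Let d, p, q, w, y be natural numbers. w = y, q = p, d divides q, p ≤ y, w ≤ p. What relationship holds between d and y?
d divides y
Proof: Because w = y and w ≤ p, y ≤ p. p ≤ y, so p = y. Because q = p, q = y. Since d divides q, d divides y.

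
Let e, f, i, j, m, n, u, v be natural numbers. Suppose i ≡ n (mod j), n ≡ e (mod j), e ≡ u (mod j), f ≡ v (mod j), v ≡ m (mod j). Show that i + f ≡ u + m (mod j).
Since i ≡ n (mod j) and n ≡ e (mod j), i ≡ e (mod j). e ≡ u (mod j), so i ≡ u (mod j). f ≡ v (mod j) and v ≡ m (mod j), thus f ≡ m (mod j). i ≡ u (mod j), so i + f ≡ u + m (mod j).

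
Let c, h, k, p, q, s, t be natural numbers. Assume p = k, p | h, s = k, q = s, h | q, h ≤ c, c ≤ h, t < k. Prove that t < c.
p = k and p | h, thus k | h. q = s and h | q, thus h | s. Since s = k, h | k. k | h, so k = h. h ≤ c and c ≤ h, hence h = c. From k = h, k = c. Since t < k, t < c.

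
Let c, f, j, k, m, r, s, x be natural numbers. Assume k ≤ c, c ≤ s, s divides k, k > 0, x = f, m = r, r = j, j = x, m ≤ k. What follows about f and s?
f ≤ s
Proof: k ≤ c and c ≤ s, therefore k ≤ s. s divides k and k > 0, thus s ≤ k. Since k ≤ s, k = s. Because m = r and r = j, m = j. j = x, so m = x. m ≤ k, so x ≤ k. From x = f, f ≤ k. k = s, so f ≤ s.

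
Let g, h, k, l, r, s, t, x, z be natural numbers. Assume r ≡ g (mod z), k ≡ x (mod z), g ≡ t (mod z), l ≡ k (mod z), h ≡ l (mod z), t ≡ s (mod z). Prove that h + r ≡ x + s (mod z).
Because h ≡ l (mod z) and l ≡ k (mod z), h ≡ k (mod z). k ≡ x (mod z), so h ≡ x (mod z). r ≡ g (mod z) and g ≡ t (mod z), thus r ≡ t (mod z). t ≡ s (mod z), so r ≡ s (mod z). h ≡ x (mod z), so h + r ≡ x + s (mod z).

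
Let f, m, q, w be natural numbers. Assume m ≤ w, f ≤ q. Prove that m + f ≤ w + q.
m ≤ w and f ≤ q. By adding inequalities, m + f ≤ w + q.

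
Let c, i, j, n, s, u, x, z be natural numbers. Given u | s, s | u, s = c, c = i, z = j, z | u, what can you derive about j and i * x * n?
j | i * x * n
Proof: u | s and s | u, so u = s. Since s = c, u = c. c = i, so u = i. z = j and z | u, therefore j | u. Since u = i, j | i. Then j | i * x. Then j | i * x * n.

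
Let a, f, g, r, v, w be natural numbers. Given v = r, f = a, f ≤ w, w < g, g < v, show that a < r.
w < g and g < v, thus w < v. From f ≤ w, f < v. f = a, so a < v. Since v = r, a < r.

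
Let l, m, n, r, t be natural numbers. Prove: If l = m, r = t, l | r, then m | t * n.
Since l = m and l | r, m | r. Since r = t, m | t. Then m | t * n.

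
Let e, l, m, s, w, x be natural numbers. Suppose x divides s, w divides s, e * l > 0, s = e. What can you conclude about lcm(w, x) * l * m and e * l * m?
lcm(w, x) * l * m ≤ e * l * m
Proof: Since w divides s and x divides s, lcm(w, x) divides s. s = e, so lcm(w, x) divides e. Then lcm(w, x) * l divides e * l. Since e * l > 0, lcm(w, x) * l ≤ e * l. By multiplying by a non-negative, lcm(w, x) * l * m ≤ e * l * m.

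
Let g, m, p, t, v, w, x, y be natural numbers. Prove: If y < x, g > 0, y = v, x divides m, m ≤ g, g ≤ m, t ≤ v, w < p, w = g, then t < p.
y = v and y < x, thus v < x. Since t ≤ v, t < x. m ≤ g and g ≤ m, therefore m = g. x divides m, so x divides g. g > 0, so x ≤ g. Since t < x, t < g. w = g and w < p, hence g < p. t < g, so t < p.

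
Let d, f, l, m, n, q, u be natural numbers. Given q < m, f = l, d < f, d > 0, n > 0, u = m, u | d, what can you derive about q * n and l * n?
q * n < l * n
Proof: u = m and u | d, therefore m | d. Since d > 0, m ≤ d. d < f, so m < f. From q < m, q < f. f = l, so q < l. n > 0, so q * n < l * n.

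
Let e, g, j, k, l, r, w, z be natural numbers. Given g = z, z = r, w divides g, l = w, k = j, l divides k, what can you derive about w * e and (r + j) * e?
w * e divides (r + j) * e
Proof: g = z and z = r, thus g = r. w divides g, so w divides r. k = j and l divides k, hence l divides j. Because l = w, w divides j. Since w divides r, w divides r + j. Then w * e divides (r + j) * e.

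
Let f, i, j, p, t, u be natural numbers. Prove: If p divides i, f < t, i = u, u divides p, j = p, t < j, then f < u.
From i = u and p divides i, p divides u. u divides p, so p = u. j = p and t < j, thus t < p. Since f < t, f < p. p = u, so f < u.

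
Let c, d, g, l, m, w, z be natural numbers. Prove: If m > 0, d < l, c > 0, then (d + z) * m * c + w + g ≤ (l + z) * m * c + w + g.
Since d < l, d + z < l + z. Combining with m > 0, by multiplying by a positive, (d + z) * m < (l + z) * m. From c > 0, by multiplying by a positive, (d + z) * m * c < (l + z) * m * c. Then (d + z) * m * c + w < (l + z) * m * c + w. Then (d + z) * m * c + w + g < (l + z) * m * c + w + g. Then (d + z) * m * c + w + g ≤ (l + z) * m * c + w + g.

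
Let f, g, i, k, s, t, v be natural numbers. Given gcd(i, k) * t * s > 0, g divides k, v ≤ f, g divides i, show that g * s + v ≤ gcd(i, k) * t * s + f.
Since g divides i and g divides k, g divides gcd(i, k). Then g divides gcd(i, k) * t. Then g * s divides gcd(i, k) * t * s. gcd(i, k) * t * s > 0, so g * s ≤ gcd(i, k) * t * s. Since v ≤ f, g * s + v ≤ gcd(i, k) * t * s + f.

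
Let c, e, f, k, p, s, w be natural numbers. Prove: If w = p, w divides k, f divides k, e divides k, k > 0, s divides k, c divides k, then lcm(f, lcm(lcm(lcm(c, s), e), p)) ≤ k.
c divides k and s divides k, thus lcm(c, s) divides k. Since e divides k, lcm(lcm(c, s), e) divides k. Since w = p and w divides k, p divides k. lcm(lcm(c, s), e) divides k, so lcm(lcm(lcm(c, s), e), p) divides k. From f divides k, lcm(f, lcm(lcm(lcm(c, s), e), p)) divides k. Since k > 0, lcm(f, lcm(lcm(lcm(c, s), e), p)) ≤ k.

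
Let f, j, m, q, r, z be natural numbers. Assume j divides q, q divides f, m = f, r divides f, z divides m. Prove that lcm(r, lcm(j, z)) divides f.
j divides q and q divides f, so j divides f. Since m = f and z divides m, z divides f. j divides f, so lcm(j, z) divides f. Since r divides f, lcm(r, lcm(j, z)) divides f.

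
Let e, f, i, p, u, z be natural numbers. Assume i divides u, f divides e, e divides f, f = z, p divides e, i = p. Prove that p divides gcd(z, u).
e divides f and f divides e, so e = f. f = z, so e = z. Since p divides e, p divides z. i = p and i divides u, hence p divides u. Since p divides z, p divides gcd(z, u).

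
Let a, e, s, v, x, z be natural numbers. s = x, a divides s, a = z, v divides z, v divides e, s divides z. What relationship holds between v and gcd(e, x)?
v divides gcd(e, x)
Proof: Because a = z and a divides s, z divides s. s divides z, so z = s. Since s = x, z = x. Since v divides z, v divides x. v divides e, so v divides gcd(e, x).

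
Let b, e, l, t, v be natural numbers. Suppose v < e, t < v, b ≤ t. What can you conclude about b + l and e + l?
b + l < e + l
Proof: Since b ≤ t and t < v, b < v. Since v < e, b < e. Then b + l < e + l.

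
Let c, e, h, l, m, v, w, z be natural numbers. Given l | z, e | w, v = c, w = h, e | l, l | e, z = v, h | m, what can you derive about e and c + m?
e | c + m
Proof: From l | e and e | l, l = e. z = v and l | z, thus l | v. Since v = c, l | c. Since l = e, e | c. w = h and e | w, therefore e | h. Because h | m, e | m. e | c, so e | c + m.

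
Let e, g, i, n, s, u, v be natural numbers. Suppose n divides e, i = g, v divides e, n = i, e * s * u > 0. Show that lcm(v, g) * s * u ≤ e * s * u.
Since n = i and i = g, n = g. n divides e, so g divides e. From v divides e, lcm(v, g) divides e. Then lcm(v, g) * s divides e * s. Then lcm(v, g) * s * u divides e * s * u. Because e * s * u > 0, lcm(v, g) * s * u ≤ e * s * u.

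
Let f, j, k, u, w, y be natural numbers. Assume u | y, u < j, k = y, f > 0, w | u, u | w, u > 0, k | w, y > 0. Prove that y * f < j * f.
u | y and y > 0, thus u ≤ y. Because w | u and u | w, w = u. k | w, so k | u. Since k = y, y | u. u > 0, so y ≤ u. From u ≤ y, u = y. u < j, so y < j. f > 0, so y * f < j * f.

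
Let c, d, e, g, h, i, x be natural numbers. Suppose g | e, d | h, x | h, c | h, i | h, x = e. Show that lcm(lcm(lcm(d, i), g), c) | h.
d | h and i | h, so lcm(d, i) | h. x = e and x | h, thus e | h. Since g | e, g | h. lcm(d, i) | h, so lcm(lcm(d, i), g) | h. Since c | h, lcm(lcm(lcm(d, i), g), c) | h.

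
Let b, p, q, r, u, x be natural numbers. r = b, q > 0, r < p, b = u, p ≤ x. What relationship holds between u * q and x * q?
u * q < x * q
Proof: r = b and b = u, so r = u. Since r < p, u < p. Since p ≤ x, u < x. From q > 0, u * q < x * q.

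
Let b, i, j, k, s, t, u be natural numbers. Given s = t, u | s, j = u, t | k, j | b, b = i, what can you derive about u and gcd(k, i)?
u | gcd(k, i)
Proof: s = t and u | s, so u | t. Since t | k, u | k. b = i and j | b, thus j | i. j = u, so u | i. Since u | k, u | gcd(k, i).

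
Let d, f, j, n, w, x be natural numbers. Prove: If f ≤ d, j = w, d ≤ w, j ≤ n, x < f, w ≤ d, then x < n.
From x < f and f ≤ d, x < d. From w ≤ d and d ≤ w, w = d. j = w, so j = d. j ≤ n, so d ≤ n. Since x < d, x < n.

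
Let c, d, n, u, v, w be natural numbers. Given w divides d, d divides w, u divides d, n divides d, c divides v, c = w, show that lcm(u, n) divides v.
u divides d and n divides d, thus lcm(u, n) divides d. From w divides d and d divides w, w = d. c = w, so c = d. Since c divides v, d divides v. Because lcm(u, n) divides d, lcm(u, n) divides v.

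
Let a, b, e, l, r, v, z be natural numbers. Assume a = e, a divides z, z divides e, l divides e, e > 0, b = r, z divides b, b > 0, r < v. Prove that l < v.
a = e and a divides z, so e divides z. Since z divides e, e = z. From l divides e and e > 0, l ≤ e. e = z, so l ≤ z. z divides b and b > 0, hence z ≤ b. Since b = r, z ≤ r. l ≤ z, so l ≤ r. Because r < v, l < v.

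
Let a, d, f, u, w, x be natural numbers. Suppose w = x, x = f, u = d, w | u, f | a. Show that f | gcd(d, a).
w = x and x = f, thus w = f. Because u = d and w | u, w | d. w = f, so f | d. f | a, so f | gcd(d, a).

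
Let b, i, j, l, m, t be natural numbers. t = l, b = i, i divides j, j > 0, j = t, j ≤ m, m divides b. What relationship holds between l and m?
l = m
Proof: b = i and m divides b, so m divides i. From i divides j, m divides j. j > 0, so m ≤ j. j ≤ m, so m = j. Since j = t, m = t. t = l, so m = l. Then l = m.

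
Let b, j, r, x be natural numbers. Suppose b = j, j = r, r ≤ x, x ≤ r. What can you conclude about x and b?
x = b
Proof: b = j and j = r, thus b = r. Because r ≤ x and x ≤ r, r = x. b = r, so b = x. Then x = b.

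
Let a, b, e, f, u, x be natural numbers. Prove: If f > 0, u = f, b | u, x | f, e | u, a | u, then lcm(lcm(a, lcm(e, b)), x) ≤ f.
e | u and b | u, hence lcm(e, b) | u. a | u, so lcm(a, lcm(e, b)) | u. u = f, so lcm(a, lcm(e, b)) | f. Since x | f, lcm(lcm(a, lcm(e, b)), x) | f. f > 0, so lcm(lcm(a, lcm(e, b)), x) ≤ f.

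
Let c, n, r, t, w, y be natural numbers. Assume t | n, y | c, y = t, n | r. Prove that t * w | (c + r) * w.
y = t and y | c, so t | c. t | n and n | r, so t | r. Since t | c, t | c + r. Then t * w | (c + r) * w.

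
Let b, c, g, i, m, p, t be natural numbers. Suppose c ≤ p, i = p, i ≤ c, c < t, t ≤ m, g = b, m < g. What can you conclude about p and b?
p < b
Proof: Because i = p and i ≤ c, p ≤ c. c ≤ p, so c = p. c < t and t ≤ m, hence c < m. Since g = b and m < g, m < b. c < m, so c < b. Since c = p, p < b.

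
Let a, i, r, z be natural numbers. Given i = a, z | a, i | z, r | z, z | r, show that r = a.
r | z and z | r, hence r = z. i = a and i | z, thus a | z. Since z | a, z = a. From r = z, r = a.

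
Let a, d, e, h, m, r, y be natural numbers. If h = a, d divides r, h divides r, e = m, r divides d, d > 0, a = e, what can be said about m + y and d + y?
m + y ≤ d + y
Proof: a = e and e = m, thus a = m. r divides d and d divides r, therefore r = d. Since h = a and h divides r, a divides r. Since r = d, a divides d. a = m, so m divides d. Because d > 0, m ≤ d. Then m + y ≤ d + y.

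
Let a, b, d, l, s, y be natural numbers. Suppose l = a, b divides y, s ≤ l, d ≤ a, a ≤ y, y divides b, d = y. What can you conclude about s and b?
s ≤ b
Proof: d = y and d ≤ a, hence y ≤ a. Since a ≤ y, a = y. Since l = a, l = y. Since y divides b and b divides y, y = b. l = y, so l = b. s ≤ l, so s ≤ b.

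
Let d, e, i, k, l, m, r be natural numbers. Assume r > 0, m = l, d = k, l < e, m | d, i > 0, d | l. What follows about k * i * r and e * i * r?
k * i * r < e * i * r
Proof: m = l and m | d, therefore l | d. Since d | l, l = d. Since d = k, l = k. l < e, so k < e. i > 0, so k * i < e * i. Since r > 0, k * i * r < e * i * r.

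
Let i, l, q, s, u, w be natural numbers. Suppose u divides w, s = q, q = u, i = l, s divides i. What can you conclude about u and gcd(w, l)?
u divides gcd(w, l)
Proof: Since s = q and q = u, s = u. i = l and s divides i, hence s divides l. From s = u, u divides l. Because u divides w, u divides gcd(w, l).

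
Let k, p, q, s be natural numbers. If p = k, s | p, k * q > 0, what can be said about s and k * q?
s ≤ k * q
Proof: From p = k and s | p, s | k. Then s | k * q. Since k * q > 0, s ≤ k * q.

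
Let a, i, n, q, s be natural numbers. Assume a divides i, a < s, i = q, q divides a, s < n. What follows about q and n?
q < n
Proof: From i = q and a divides i, a divides q. Since q divides a, a = q. a < s and s < n, so a < n. Since a = q, q < n.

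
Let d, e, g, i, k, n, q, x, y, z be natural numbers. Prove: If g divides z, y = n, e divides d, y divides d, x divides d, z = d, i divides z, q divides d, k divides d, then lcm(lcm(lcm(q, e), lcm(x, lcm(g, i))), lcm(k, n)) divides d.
q divides d and e divides d, thus lcm(q, e) divides d. g divides z and i divides z, thus lcm(g, i) divides z. Since z = d, lcm(g, i) divides d. x divides d, so lcm(x, lcm(g, i)) divides d. Since lcm(q, e) divides d, lcm(lcm(q, e), lcm(x, lcm(g, i))) divides d. y = n and y divides d, therefore n divides d. k divides d, so lcm(k, n) divides d. From lcm(lcm(q, e), lcm(x, lcm(g, i))) divides d, lcm(lcm(lcm(q, e), lcm(x, lcm(g, i))), lcm(k, n)) divides d.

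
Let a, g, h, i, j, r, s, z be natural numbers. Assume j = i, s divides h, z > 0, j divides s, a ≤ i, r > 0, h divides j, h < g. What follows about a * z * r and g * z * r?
a * z * r < g * z * r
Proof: From j divides s and s divides h, j divides h. Since h divides j, h = j. Since j = i, h = i. h < g, so i < g. a ≤ i, so a < g. Since z > 0, by multiplying by a positive, a * z < g * z. Using r > 0, by multiplying by a positive, a * z * r < g * z * r.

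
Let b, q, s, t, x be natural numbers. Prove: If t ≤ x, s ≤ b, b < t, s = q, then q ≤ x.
Since s = q and s ≤ b, q ≤ b. Since b < t and t ≤ x, b < x. Since q ≤ b, q < x. Then q ≤ x.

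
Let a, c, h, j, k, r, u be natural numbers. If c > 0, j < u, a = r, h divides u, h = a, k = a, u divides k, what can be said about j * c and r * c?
j * c < r * c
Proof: From k = a and u divides k, u divides a. h = a and h divides u, therefore a divides u. Since u divides a, u = a. a = r, so u = r. Since j < u, j < r. Combined with c > 0, by multiplying by a positive, j * c < r * c.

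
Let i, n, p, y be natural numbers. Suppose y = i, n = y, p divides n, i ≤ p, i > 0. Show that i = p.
Since n = y and y = i, n = i. From p divides n, p divides i. Since i > 0, p ≤ i. i ≤ p, so p = i. Then i = p.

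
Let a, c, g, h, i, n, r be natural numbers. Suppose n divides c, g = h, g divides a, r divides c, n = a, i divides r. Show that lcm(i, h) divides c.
i divides r and r divides c, hence i divides c. Because n = a and n divides c, a divides c. g divides a, so g divides c. Since g = h, h divides c. i divides c, so lcm(i, h) divides c.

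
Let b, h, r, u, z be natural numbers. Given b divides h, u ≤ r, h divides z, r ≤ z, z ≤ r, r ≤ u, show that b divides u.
z ≤ r and r ≤ z, therefore z = r. Since r ≤ u and u ≤ r, r = u. From z = r, z = u. Since h divides z, h divides u. Since b divides h, b divides u.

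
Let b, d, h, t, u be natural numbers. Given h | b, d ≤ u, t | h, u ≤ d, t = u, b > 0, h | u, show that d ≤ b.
t = u and t | h, hence u | h. Since h | u, h = u. Because u ≤ d and d ≤ u, u = d. h = u, so h = d. From h | b and b > 0, h ≤ b. h = d, so d ≤ b.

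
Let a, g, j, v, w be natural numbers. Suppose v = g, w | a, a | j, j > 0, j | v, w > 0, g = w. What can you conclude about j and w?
j = w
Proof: v = g and g = w, so v = w. j | v, so j | w. w > 0, so j ≤ w. Because w | a and a | j, w | j. Since j > 0, w ≤ j. j ≤ w, so j = w.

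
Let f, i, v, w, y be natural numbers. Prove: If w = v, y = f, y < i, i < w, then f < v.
y = f and y < i, thus f < i. Since i < w, f < w. Since w = v, f < v.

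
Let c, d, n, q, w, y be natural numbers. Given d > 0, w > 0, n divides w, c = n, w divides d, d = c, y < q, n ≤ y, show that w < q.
From n divides w and w > 0, n ≤ w. Since d = c and c = n, d = n. w divides d and d > 0, hence w ≤ d. d = n, so w ≤ n. Since n ≤ w, n = w. Since n ≤ y and y < q, n < q. n = w, so w < q.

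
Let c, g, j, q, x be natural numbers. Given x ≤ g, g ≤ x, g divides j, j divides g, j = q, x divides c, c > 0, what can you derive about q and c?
q ≤ c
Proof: From x ≤ g and g ≤ x, x = g. From g divides j and j divides g, g = j. x = g, so x = j. Since j = q, x = q. From x divides c and c > 0, x ≤ c. Since x = q, q ≤ c.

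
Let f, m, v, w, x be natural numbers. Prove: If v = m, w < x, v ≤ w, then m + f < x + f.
v ≤ w and w < x, thus v < x. v = m, so m < x. Then m + f < x + f.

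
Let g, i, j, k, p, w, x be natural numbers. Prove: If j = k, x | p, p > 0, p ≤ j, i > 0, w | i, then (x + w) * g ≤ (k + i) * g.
x | p and p > 0, so x ≤ p. p ≤ j, so x ≤ j. j = k, so x ≤ k. w | i and i > 0, hence w ≤ i. Since x ≤ k, x + w ≤ k + i. Then (x + w) * g ≤ (k + i) * g.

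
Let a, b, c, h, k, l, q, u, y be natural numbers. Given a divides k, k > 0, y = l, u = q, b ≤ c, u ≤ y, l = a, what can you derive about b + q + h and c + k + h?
b + q + h ≤ c + k + h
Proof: y = l and l = a, so y = a. Since u ≤ y, u ≤ a. u = q, so q ≤ a. a divides k and k > 0, so a ≤ k. q ≤ a, so q ≤ k. Since b ≤ c, b + q ≤ c + k. Then b + q + h ≤ c + k + h.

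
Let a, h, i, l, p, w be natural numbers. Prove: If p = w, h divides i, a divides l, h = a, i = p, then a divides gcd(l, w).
Because i = p and h divides i, h divides p. p = w, so h divides w. h = a, so a divides w. Since a divides l, a divides gcd(l, w).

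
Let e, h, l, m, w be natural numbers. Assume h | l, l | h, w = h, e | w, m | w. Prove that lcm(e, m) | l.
h | l and l | h, therefore h = l. e | w and m | w, so lcm(e, m) | w. w = h, so lcm(e, m) | h. h = l, so lcm(e, m) | l.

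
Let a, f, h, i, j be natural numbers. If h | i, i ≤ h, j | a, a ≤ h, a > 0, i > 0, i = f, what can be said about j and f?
j ≤ f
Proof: Because j | a and a > 0, j ≤ a. h | i and i > 0, so h ≤ i. Since i ≤ h, h = i. Since i = f, h = f. a ≤ h, so a ≤ f. j ≤ a, so j ≤ f.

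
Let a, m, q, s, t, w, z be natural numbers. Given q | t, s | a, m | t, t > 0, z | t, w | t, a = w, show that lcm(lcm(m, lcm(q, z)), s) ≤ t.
q | t and z | t, thus lcm(q, z) | t. m | t, so lcm(m, lcm(q, z)) | t. Since a = w and s | a, s | w. w | t, so s | t. Because lcm(m, lcm(q, z)) | t, lcm(lcm(m, lcm(q, z)), s) | t. Since t > 0, lcm(lcm(m, lcm(q, z)), s) ≤ t.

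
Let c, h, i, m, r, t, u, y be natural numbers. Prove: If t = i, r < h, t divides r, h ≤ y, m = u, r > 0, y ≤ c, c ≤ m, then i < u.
t divides r and r > 0, thus t ≤ r. From r < h and h ≤ y, r < y. y ≤ c and c ≤ m, hence y ≤ m. Since m = u, y ≤ u. r < y, so r < u. t ≤ r, so t < u. Since t = i, i < u.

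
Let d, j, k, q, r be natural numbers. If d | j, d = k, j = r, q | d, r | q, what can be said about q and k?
q = k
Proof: j = r and d | j, so d | r. r | q, so d | q. Since q | d, q = d. d = k, so q = k.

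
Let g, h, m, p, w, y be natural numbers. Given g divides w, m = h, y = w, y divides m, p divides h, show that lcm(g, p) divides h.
y = w and y divides m, so w divides m. Since m = h, w divides h. g divides w, so g divides h. p divides h, so lcm(g, p) divides h.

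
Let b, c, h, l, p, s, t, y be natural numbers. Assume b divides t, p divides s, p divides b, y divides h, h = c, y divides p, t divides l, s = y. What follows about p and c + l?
p divides c + l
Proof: Since s = y and p divides s, p divides y. Since y divides p, y = p. Because y divides h, p divides h. Since h = c, p divides c. p divides b and b divides t, therefore p divides t. Since t divides l, p divides l. Since p divides c, p divides c + l.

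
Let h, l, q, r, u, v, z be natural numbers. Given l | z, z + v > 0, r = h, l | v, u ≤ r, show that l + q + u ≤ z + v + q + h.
From l | z and l | v, l | z + v. z + v > 0, so l ≤ z + v. Then l + q ≤ z + v + q. Since r = h and u ≤ r, u ≤ h. l + q ≤ z + v + q, so l + q + u ≤ z + v + q + h.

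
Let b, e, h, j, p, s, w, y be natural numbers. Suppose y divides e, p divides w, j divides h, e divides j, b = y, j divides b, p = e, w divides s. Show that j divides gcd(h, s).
b = y and j divides b, hence j divides y. Since y divides e, j divides e. e divides j, so e = j. p = e and p divides w, so e divides w. Since e = j, j divides w. Since w divides s, j divides s. j divides h, so j divides gcd(h, s).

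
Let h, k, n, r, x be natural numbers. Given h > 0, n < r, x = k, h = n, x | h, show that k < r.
Since x | h and h > 0, x ≤ h. h = n, so x ≤ n. Since x = k, k ≤ n. n < r, so k < r.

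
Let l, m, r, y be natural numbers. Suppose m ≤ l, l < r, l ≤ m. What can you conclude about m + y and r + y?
m + y < r + y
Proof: l ≤ m and m ≤ l, therefore l = m. Because l < r, m < r. Then m + y < r + y.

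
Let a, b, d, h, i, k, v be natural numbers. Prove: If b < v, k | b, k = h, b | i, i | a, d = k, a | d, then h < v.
From b | i and i | a, b | a. Because d = k and a | d, a | k. b | a, so b | k. k | b, so b = k. Since k = h, b = h. Since b < v, h < v.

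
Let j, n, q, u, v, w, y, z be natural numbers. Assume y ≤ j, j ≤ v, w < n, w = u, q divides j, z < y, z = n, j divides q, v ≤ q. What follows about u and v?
u < v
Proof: Because q divides j and j divides q, q = j. v ≤ q, so v ≤ j. Since j ≤ v, j = v. Since w = u and w < n, u < n. z = n and z < y, therefore n < y. Since u < n, u < y. y ≤ j, so u < j. Since j = v, u < v.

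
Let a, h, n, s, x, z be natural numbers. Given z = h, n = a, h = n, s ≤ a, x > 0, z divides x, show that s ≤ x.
h = n and n = a, hence h = a. z = h and z divides x, therefore h divides x. x > 0, so h ≤ x. Since h = a, a ≤ x. s ≤ a, so s ≤ x.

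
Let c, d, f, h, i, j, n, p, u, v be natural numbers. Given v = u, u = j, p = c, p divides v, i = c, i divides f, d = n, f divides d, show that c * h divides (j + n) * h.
v = u and u = j, hence v = j. p = c and p divides v, therefore c divides v. Since v = j, c divides j. Because i = c and i divides f, c divides f. d = n and f divides d, so f divides n. From c divides f, c divides n. From c divides j, c divides j + n. Then c * h divides (j + n) * h.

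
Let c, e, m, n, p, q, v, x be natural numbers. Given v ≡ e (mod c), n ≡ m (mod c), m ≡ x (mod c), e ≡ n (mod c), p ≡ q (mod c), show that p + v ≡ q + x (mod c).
Because v ≡ e (mod c) and e ≡ n (mod c), v ≡ n (mod c). n ≡ m (mod c), so v ≡ m (mod c). m ≡ x (mod c), so v ≡ x (mod c). Since p ≡ q (mod c), p + v ≡ q + x (mod c).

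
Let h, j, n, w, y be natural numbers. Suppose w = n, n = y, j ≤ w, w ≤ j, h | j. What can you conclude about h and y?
h | y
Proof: w = n and n = y, thus w = y. From j ≤ w and w ≤ j, j = w. Since h | j, h | w. Since w = y, h | y.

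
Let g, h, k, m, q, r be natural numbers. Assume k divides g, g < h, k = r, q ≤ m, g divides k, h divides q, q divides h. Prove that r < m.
g divides k and k divides g, so g = k. Since k = r, g = r. h divides q and q divides h, so h = q. g < h, so g < q. Since q ≤ m, g < m. Since g = r, r < m.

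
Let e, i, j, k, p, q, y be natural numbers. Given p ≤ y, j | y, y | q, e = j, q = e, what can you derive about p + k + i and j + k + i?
p + k + i ≤ j + k + i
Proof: From q = e and e = j, q = j. Since y | q, y | j. Since j | y, y = j. p ≤ y, so p ≤ j. Then p + k ≤ j + k. Then p + k + i ≤ j + k + i.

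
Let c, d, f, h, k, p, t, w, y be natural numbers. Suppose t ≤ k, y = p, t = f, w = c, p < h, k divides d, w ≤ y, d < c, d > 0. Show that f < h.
k divides d and d > 0, therefore k ≤ d. t ≤ k, so t ≤ d. Since d < c, t < c. t = f, so f < c. Since w = c and w ≤ y, c ≤ y. Since f < c, f < y. y = p, so f < p. p < h, so f < h.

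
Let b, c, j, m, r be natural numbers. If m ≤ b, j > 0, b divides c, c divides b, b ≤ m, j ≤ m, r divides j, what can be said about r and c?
r ≤ c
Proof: m ≤ b and b ≤ m, hence m = b. b divides c and c divides b, so b = c. Because m = b, m = c. r divides j and j > 0, hence r ≤ j. Because j ≤ m, r ≤ m. m = c, so r ≤ c.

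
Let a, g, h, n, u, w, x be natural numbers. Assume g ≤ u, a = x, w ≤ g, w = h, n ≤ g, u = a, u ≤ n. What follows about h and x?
h ≤ x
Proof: u ≤ n and n ≤ g, therefore u ≤ g. Since g ≤ u, g = u. Since u = a, g = a. Since a = x, g = x. Since w = h and w ≤ g, h ≤ g. g = x, so h ≤ x.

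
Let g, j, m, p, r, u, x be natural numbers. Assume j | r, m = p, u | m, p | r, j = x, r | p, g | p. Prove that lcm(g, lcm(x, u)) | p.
Since r | p and p | r, r = p. j | r, so j | p. Since j = x, x | p. Since m = p and u | m, u | p. x | p, so lcm(x, u) | p. g | p, so lcm(g, lcm(x, u)) | p.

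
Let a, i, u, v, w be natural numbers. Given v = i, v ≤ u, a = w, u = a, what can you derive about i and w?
i ≤ w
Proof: u = a and a = w, hence u = w. v = i and v ≤ u, thus i ≤ u. u = w, so i ≤ w.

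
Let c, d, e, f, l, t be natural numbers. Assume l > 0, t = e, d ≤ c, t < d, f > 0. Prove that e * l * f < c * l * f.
From t = e and t < d, e < d. d ≤ c, so e < c. Since l > 0, e * l < c * l. Since f > 0, e * l * f < c * l * f.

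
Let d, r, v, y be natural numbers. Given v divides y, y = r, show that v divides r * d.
Since y = r and v divides y, v divides r. Then v divides r * d.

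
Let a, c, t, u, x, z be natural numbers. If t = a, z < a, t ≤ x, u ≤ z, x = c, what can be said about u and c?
u < c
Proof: Since t = a and t ≤ x, a ≤ x. From x = c, a ≤ c. z < a, so z < c. Since u ≤ z, u < c.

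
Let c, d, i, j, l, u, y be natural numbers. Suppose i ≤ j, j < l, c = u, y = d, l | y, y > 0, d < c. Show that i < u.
i ≤ j and j < l, thus i < l. l | y and y > 0, thus l ≤ y. Since y = d, l ≤ d. From d < c, l < c. c = u, so l < u. i < l, so i < u.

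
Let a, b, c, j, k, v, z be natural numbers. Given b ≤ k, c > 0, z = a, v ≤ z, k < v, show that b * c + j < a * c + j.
k < v and v ≤ z, therefore k < z. Since b ≤ k, b < z. z = a, so b < a. c > 0, so b * c < a * c. Then b * c + j < a * c + j.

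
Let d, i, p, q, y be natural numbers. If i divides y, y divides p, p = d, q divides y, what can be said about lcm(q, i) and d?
lcm(q, i) divides d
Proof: Because q divides y and i divides y, lcm(q, i) divides y. p = d and y divides p, hence y divides d. Since lcm(q, i) divides y, lcm(q, i) divides d.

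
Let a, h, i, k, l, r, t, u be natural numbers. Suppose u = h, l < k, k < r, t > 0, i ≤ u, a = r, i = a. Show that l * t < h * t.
l < k and k < r, therefore l < r. Because i = a and i ≤ u, a ≤ u. a = r, so r ≤ u. l < r, so l < u. From u = h, l < h. Since t > 0, l * t < h * t.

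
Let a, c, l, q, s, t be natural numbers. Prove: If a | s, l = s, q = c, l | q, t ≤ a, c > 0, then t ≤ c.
From l = s and l | q, s | q. a | s, so a | q. q = c, so a | c. c > 0, so a ≤ c. t ≤ a, so t ≤ c.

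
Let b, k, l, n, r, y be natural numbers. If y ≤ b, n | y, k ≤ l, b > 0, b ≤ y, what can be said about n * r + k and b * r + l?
n * r + k ≤ b * r + l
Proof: y ≤ b and b ≤ y, thus y = b. n | y, so n | b. Because b > 0, n ≤ b. Then n * r ≤ b * r. k ≤ l, so n * r + k ≤ b * r + l.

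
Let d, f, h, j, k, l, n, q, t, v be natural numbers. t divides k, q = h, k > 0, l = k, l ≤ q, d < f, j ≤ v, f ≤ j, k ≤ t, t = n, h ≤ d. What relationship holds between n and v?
n < v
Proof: t divides k and k > 0, hence t ≤ k. k ≤ t, so k = t. t = n, so k = n. q = h and l ≤ q, hence l ≤ h. Since l = k, k ≤ h. Since k = n, n ≤ h. h ≤ d, so n ≤ d. Since d < f and f ≤ j, d < j. j ≤ v, so d < v. n ≤ d, so n < v.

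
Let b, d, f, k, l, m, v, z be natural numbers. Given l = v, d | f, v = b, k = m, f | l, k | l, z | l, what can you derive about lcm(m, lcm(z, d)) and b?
lcm(m, lcm(z, d)) | b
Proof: l = v and v = b, thus l = b. k = m and k | l, so m | l. Because d | f and f | l, d | l. z | l, so lcm(z, d) | l. Since m | l, lcm(m, lcm(z, d)) | l. l = b, so lcm(m, lcm(z, d)) | b.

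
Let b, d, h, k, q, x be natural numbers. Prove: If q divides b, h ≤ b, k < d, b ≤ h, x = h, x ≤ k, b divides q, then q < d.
b divides q and q divides b, thus b = q. h ≤ b and b ≤ h, hence h = b. Since x = h, x = b. Since x ≤ k, b ≤ k. From k < d, b < d. b = q, so q < d.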